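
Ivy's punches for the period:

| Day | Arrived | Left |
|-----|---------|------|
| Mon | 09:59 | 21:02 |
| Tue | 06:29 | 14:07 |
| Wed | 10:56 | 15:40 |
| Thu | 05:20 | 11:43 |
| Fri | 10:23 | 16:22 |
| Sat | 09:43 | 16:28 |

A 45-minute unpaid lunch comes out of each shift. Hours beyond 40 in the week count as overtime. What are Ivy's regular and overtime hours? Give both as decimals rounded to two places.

Mon: 09:59–21:02 = 11 h 3 min; less 45 min break → 10 h 18 min
Tue: 06:29–14:07 = 7 h 38 min; less 45 min break → 6 h 53 min
Wed: 10:56–15:40 = 4 h 44 min; less 45 min break → 3 h 59 min
Thu: 05:20–11:43 = 6 h 23 min; less 45 min break → 5 h 38 min
Fri: 10:23–16:22 = 5 h 59 min; less 45 min break → 5 h 14 min
Sat: 09:43–16:28 = 6 h 45 min; less 45 min break → 6 h 0 min
Total worked: 38 h 2 min = 38.03 h.
Threshold 40 h → overtime 0 h 0 min, regular 38 h 2 min.

Regular 38.03 hours, overtime 0.00 hours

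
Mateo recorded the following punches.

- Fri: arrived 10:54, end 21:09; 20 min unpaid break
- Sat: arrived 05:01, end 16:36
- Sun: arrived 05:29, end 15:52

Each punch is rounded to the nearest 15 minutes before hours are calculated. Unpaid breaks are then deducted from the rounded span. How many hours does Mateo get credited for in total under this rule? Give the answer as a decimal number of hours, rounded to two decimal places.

31.67 hours

Fri: in 10:54→11:00, out 21:09→21:15; 10 h 15 min − 20 min = 9 h 55 min
Sat: in 05:01→05:00, out 16:36→16:30; 11 h 30 min
Sun: in 05:29→05:30, out 15:52→15:45; 10 h 15 min
Total credited: 31 h 40 min.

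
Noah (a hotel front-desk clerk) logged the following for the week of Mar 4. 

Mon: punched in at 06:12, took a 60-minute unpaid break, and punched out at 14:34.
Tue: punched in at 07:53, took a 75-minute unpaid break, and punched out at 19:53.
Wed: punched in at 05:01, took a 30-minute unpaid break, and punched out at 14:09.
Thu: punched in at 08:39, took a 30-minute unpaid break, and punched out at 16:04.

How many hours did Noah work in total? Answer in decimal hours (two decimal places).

Mon: 06:12–14:34 = 8 h 22 min; less 60 min break → 7 h 22 min
Tue: 07:53–19:53 = 12 h 0 min; less 75 min break → 10 h 45 min
Wed: 05:01–14:09 = 9 h 8 min; less 30 min break → 8 h 38 min
Thu: 08:39–16:04 = 7 h 25 min; less 30 min break → 6 h 55 min
Total: 7 h 22 min + 10 h 45 min + 8 h 38 min + 6 h 55 min = 33 h 40 min.

33.67 hours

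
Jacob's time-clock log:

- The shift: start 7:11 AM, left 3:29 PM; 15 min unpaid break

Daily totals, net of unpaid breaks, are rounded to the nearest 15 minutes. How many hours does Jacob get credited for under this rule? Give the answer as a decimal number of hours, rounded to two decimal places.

8.00 hours

The shift: 7:11 AM–3:29 PM = 8 h 18 min − 15 min = 8 h 3 min → rounds to 8 h 0 min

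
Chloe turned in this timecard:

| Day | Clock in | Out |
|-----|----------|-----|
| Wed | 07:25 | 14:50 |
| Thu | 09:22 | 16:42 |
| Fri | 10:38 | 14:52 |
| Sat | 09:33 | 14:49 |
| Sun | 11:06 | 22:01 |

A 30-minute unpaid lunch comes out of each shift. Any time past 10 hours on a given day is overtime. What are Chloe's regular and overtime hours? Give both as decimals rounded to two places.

Wed: 07:25–14:50 = 7 h 25 min; less 30 min break → 6 h 55 min
Thu: 09:22–16:42 = 7 h 20 min; less 30 min break → 6 h 50 min
Fri: 10:38–14:52 = 4 h 14 min; less 30 min break → 3 h 44 min
Sat: 09:33–14:49 = 5 h 16 min; less 30 min break → 4 h 46 min
Sun: 11:06–22:01 = 10 h 55 min; less 30 min break → 10 h 25 min
Wed reg 6 h 55 min / OT 0 h 0 min; Thu reg 6 h 50 min / OT 0 h 0 min; Fri reg 3 h 44 min / OT 0 h 0 min; Sat reg 4 h 46 min / OT 0 h 0 min; Sun reg 10 h 0 min / OT 0 h 25 min.
Totals: regular 32 h 15 min, overtime 0 h 25 min.

Regular 32.25 hours, overtime 0.42 hours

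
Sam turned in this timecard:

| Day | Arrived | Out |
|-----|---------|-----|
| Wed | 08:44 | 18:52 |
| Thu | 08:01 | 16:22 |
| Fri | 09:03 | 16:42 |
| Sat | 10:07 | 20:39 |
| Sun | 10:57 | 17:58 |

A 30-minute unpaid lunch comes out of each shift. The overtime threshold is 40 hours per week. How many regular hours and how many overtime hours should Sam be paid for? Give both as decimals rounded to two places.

Regular 40.00 hours, overtime 1.18 hours

Wed: 08:44–18:52 = 10 h 8 min; less 30 min break → 9 h 38 min
Thu: 08:01–16:22 = 8 h 21 min; less 30 min break → 7 h 51 min
Fri: 09:03–16:42 = 7 h 39 min; less 30 min break → 7 h 9 min
Sat: 10:07–20:39 = 10 h 32 min; less 30 min break → 10 h 2 min
Sun: 10:57–17:58 = 7 h 1 min; less 30 min break → 6 h 31 min
Total worked: 41 h 11 min = 41.18 h.
Threshold 40 h → overtime 1 h 11 min, regular 40 h 0 min.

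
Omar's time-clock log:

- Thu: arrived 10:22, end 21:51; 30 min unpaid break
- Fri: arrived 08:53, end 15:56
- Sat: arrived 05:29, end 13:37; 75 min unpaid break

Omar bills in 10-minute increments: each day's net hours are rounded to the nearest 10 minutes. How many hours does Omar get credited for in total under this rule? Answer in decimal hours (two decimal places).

24.83 hours

Thu: 10:22–21:51 = 11 h 29 min − 30 min = 10 h 59 min → rounds to 11 h 0 min
Fri: 08:53–15:56 = 7 h 3 min → rounds to 7 h 0 min
Sat: 05:29–13:37 = 8 h 8 min − 75 min = 6 h 53 min → rounds to 6 h 50 min
Total credited: 24 h 50 min.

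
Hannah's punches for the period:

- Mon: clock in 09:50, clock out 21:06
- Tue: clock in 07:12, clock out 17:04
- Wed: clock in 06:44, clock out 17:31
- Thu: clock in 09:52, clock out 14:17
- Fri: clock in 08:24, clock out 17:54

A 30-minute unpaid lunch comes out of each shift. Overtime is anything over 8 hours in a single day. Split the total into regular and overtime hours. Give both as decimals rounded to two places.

Mon: 09:50–21:06 = 11 h 16 min; less 30 min break → 10 h 46 min
Tue: 07:12–17:04 = 9 h 52 min; less 30 min break → 9 h 22 min
Wed: 06:44–17:31 = 10 h 47 min; less 30 min break → 10 h 17 min
Thu: 09:52–14:17 = 4 h 25 min; less 30 min break → 3 h 55 min
Fri: 08:24–17:54 = 9 h 30 min; less 30 min break → 9 h 0 min
Mon reg 8 h 0 min / OT 2 h 46 min; Tue reg 8 h 0 min / OT 1 h 22 min; Wed reg 8 h 0 min / OT 2 h 17 min; Thu reg 3 h 55 min / OT 0 h 0 min; Fri reg 8 h 0 min / OT 1 h 0 min.
Totals: regular 35 h 55 min, overtime 7 h 25 min.

Regular 35.92 hours, overtime 7.42 hours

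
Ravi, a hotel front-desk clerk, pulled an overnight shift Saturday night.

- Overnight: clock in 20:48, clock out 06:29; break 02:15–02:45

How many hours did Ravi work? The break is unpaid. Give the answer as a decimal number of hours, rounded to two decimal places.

Overnight: 20:48 → midnight = 3 h 12 min; midnight → 06:29 = 6 h 29 min; span 9 h 41 min; less 30 min break → 9 h 11 min

9.18 hours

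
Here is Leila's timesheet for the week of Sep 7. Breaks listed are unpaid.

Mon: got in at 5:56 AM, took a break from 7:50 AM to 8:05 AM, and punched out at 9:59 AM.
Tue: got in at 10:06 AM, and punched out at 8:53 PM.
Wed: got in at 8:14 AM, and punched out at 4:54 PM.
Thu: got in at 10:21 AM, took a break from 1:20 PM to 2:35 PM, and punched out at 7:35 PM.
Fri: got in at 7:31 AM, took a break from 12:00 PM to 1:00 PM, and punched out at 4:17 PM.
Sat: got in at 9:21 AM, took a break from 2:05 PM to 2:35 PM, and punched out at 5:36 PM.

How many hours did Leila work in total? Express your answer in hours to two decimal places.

46.75 hours

Mon: 5:56 AM–9:59 AM = 4 h 3 min; less 15 min break → 3 h 48 min
Tue: 10:06 AM–8:53 PM = 10 h 47 min
Wed: 8:14 AM–4:54 PM = 8 h 40 min
Thu: 10:21 AM–7:35 PM = 9 h 14 min; less 75 min break → 7 h 59 min
Fri: 7:31 AM–4:17 PM = 8 h 46 min; less 60 min break → 7 h 46 min
Sat: 9:21 AM–5:36 PM = 8 h 15 min; less 30 min break → 7 h 45 min
Total: 3 h 48 min + 10 h 47 min + 8 h 40 min + 7 h 59 min + 7 h 46 min + 7 h 45 min = 46 h 45 min.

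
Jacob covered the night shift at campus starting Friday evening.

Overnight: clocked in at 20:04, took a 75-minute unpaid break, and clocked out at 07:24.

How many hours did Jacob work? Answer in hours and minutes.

10 h 5 min

Overnight: 20:04 → midnight = 3 h 56 min; midnight → 07:24 = 7 h 24 min; span 11 h 20 min; less 75 min break → 10 h 5 min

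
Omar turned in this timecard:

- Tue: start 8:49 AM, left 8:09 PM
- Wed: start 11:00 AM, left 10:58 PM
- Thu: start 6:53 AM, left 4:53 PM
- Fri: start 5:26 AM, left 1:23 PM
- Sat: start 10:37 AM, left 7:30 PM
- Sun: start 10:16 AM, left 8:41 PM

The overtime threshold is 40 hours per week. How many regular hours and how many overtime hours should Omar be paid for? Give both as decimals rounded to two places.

Tue: 8:49 AM–8:09 PM = 11 h 20 min
Wed: 11:00 AM–10:58 PM = 11 h 58 min
Thu: 6:53 AM–4:53 PM = 10 h 0 min
Fri: 5:26 AM–1:23 PM = 7 h 57 min
Sat: 10:37 AM–7:30 PM = 8 h 53 min
Sun: 10:16 AM–8:41 PM = 10 h 25 min
Total worked: 60 h 33 min = 60.55 h.
Threshold 40 h → overtime 20 h 33 min, regular 40 h 0 min.

Regular 40.00 hours, overtime 20.55 hours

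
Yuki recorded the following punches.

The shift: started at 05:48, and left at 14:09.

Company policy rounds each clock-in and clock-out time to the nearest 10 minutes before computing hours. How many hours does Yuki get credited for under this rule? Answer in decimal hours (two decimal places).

The shift: in 05:48→05:50, out 14:09→14:10; 8 h 20 min

8.33 hours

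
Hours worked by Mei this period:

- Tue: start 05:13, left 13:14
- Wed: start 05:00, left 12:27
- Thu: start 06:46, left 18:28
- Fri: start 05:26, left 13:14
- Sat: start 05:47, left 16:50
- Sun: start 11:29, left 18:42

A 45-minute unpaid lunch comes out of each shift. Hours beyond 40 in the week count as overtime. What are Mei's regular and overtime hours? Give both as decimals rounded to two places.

Tue: 05:13–13:14 = 8 h 1 min; less 45 min break → 7 h 16 min
Wed: 05:00–12:27 = 7 h 27 min; less 45 min break → 6 h 42 min
Thu: 06:46–18:28 = 11 h 42 min; less 45 min break → 10 h 57 min
Fri: 05:26–13:14 = 7 h 48 min; less 45 min break → 7 h 3 min
Sat: 05:47–16:50 = 11 h 3 min; less 45 min break → 10 h 18 min
Sun: 11:29–18:42 = 7 h 13 min; less 45 min break → 6 h 28 min
Total worked: 48 h 44 min = 48.73 h.
Threshold 40 h → overtime 8 h 44 min, regular 40 h 0 min.

Regular 40.00 hours, overtime 8.73 hours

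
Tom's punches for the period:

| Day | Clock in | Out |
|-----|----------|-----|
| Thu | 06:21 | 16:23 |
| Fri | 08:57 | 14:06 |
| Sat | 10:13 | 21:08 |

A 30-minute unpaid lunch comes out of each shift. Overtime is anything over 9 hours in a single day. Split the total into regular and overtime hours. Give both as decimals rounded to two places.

Thu: 06:21–16:23 = 10 h 2 min; less 30 min break → 9 h 32 min
Fri: 08:57–14:06 = 5 h 9 min; less 30 min break → 4 h 39 min
Sat: 10:13–21:08 = 10 h 55 min; less 30 min break → 10 h 25 min
Thu reg 9 h 0 min / OT 0 h 32 min; Fri reg 4 h 39 min / OT 0 h 0 min; Sat reg 9 h 0 min / OT 1 h 25 min.
Totals: regular 22 h 39 min, overtime 1 h 57 min.

Regular 22.65 hours, overtime 1.95 hours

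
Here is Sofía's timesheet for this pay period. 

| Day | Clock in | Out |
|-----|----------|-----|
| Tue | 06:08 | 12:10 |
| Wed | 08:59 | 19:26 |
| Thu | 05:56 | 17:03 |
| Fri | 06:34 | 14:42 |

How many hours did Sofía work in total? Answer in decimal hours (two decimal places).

Tue: 06:08–12:10 = 6 h 2 min
Wed: 08:59–19:26 = 10 h 27 min
Thu: 05:56–17:03 = 11 h 7 min
Fri: 06:34–14:42 = 8 h 8 min
Total: 6 h 2 min + 10 h 27 min + 11 h 7 min + 8 h 8 min = 35 h 44 min.

35.73 hours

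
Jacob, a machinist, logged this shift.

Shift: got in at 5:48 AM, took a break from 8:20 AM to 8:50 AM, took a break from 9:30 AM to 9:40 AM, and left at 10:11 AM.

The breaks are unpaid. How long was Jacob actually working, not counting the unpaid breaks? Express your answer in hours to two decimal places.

Shift: 5:48 AM–10:11 AM = 4 h 23 min; less 40 min break → 3 h 43 min

3.72 hours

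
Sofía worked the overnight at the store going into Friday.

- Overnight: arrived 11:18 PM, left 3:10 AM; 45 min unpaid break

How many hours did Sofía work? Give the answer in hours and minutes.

Overnight: 11:18 PM → midnight = 0 h 42 min; midnight → 3:10 AM = 3 h 10 min; span 3 h 52 min; less 45 min break → 3 h 7 min

3 h 7 min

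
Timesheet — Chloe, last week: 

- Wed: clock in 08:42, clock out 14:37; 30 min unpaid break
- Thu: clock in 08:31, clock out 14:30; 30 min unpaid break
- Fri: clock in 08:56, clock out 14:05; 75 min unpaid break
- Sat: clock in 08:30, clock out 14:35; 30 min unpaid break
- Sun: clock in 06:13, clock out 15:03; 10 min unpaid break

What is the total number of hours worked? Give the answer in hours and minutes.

29 h 3 min

Wed: 08:42–14:37 = 5 h 55 min; less 30 min break → 5 h 25 min
Thu: 08:31–14:30 = 5 h 59 min; less 30 min break → 5 h 29 min
Fri: 08:56–14:05 = 5 h 9 min; less 75 min break → 3 h 54 min
Sat: 08:30–14:35 = 6 h 5 min; less 30 min break → 5 h 35 min
Sun: 06:13–15:03 = 8 h 50 min; less 10 min break → 8 h 40 min
Total: 5 h 25 min + 5 h 29 min + 3 h 54 min + 5 h 35 min + 8 h 40 min = 29 h 3 min.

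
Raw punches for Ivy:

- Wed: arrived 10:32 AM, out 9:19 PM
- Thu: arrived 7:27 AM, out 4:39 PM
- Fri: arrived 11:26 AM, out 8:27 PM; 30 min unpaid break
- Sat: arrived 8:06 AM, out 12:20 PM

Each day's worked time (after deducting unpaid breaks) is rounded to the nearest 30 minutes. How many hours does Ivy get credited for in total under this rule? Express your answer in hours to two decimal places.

32.50 hours

Wed: 10:32 AM–9:19 PM = 10 h 47 min → rounds to 11 h 0 min
Thu: 7:27 AM–4:39 PM = 9 h 12 min → rounds to 9 h 0 min
Fri: 11:26 AM–8:27 PM = 9 h 1 min − 30 min = 8 h 31 min → rounds to 8 h 30 min
Sat: 8:06 AM–12:20 PM = 4 h 14 min → rounds to 4 h 0 min
Total credited: 32 h 30 min.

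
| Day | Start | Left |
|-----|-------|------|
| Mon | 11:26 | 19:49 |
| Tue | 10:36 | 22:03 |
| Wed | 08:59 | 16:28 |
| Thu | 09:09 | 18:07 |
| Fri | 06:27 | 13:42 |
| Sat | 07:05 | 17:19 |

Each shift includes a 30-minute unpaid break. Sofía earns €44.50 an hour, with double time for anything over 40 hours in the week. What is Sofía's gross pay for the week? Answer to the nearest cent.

Mon: 11:26–19:49 = 8 h 23 min; less 30 min break → 7 h 53 min
Tue: 10:36–22:03 = 11 h 27 min; less 30 min break → 10 h 57 min
Wed: 08:59–16:28 = 7 h 29 min; less 30 min break → 6 h 59 min
Thu: 09:09–18:07 = 8 h 58 min; less 30 min break → 8 h 28 min
Fri: 06:27–13:42 = 7 h 15 min; less 30 min break → 6 h 45 min
Sat: 07:05–17:19 = 10 h 14 min; less 30 min break → 9 h 44 min
Total worked: 50 h 46 min = 3046 min.
Regular 40 h 0 min = 2400 min at €44.50/h; overtime 10 h 46 min = 646 min at €89.00/h.
Pay = (2400 × €44.50 + 646 × €89.00) ÷ 60 = €2738.23.

€2738.23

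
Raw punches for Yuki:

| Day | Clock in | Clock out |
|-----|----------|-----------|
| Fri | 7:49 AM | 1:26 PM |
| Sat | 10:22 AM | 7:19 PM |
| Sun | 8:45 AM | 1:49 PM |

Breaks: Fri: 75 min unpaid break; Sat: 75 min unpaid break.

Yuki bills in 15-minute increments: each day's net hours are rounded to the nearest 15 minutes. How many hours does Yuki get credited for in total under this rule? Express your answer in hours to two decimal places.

17.00 hours

Fri: 7:49 AM–1:26 PM = 5 h 37 min − 75 min = 4 h 22 min → rounds to 4 h 15 min
Sat: 10:22 AM–7:19 PM = 8 h 57 min − 75 min = 7 h 42 min → rounds to 7 h 45 min
Sun: 8:45 AM–1:49 PM = 5 h 4 min → rounds to 5 h 0 min
Total credited: 17 h 0 min.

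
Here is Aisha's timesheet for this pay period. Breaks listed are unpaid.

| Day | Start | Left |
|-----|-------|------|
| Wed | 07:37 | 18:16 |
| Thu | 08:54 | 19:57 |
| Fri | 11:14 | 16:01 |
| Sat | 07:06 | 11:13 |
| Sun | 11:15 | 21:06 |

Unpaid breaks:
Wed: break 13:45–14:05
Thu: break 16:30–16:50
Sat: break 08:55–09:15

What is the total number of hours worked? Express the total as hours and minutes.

39 h 27 min

Wed: 07:37–18:16 = 10 h 39 min; less 20 min break → 10 h 19 min
Thu: 08:54–19:57 = 11 h 3 min; less 20 min break → 10 h 43 min
Fri: 11:14–16:01 = 4 h 47 min
Sat: 07:06–11:13 = 4 h 7 min; less 20 min break → 3 h 47 min
Sun: 11:15–21:06 = 9 h 51 min
Total: 10 h 19 min + 10 h 43 min + 4 h 47 min + 3 h 47 min + 9 h 51 min = 39 h 27 min.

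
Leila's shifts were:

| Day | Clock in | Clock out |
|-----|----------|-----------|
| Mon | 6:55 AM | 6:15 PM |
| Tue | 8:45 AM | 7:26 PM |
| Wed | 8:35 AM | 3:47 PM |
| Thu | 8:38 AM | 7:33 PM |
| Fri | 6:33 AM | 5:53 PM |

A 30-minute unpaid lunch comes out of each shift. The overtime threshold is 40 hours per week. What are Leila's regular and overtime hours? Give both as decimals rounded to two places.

Regular 40.00 hours, overtime 8.97 hours

Mon: 6:55 AM–6:15 PM = 11 h 20 min; less 30 min break → 10 h 50 min
Tue: 8:45 AM–7:26 PM = 10 h 41 min; less 30 min break → 10 h 11 min
Wed: 8:35 AM–3:47 PM = 7 h 12 min; less 30 min break → 6 h 42 min
Thu: 8:38 AM–7:33 PM = 10 h 55 min; less 30 min break → 10 h 25 min
Fri: 6:33 AM–5:53 PM = 11 h 20 min; less 30 min break → 10 h 50 min
Total worked: 48 h 58 min = 48.97 h.
Threshold 40 h → overtime 8 h 58 min, regular 40 h 0 min.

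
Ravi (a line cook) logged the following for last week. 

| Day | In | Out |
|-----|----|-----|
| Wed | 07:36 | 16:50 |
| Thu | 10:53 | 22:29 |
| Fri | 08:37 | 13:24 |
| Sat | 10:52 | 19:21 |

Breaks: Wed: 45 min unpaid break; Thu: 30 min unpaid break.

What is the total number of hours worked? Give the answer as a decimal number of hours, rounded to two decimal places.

Wed: 07:36–16:50 = 9 h 14 min; less 45 min break → 8 h 29 min
Thu: 10:53–22:29 = 11 h 36 min; less 30 min break → 11 h 6 min
Fri: 08:37–13:24 = 4 h 47 min
Sat: 10:52–19:21 = 8 h 29 min
Total: 8 h 29 min + 11 h 6 min + 4 h 47 min + 8 h 29 min = 32 h 51 min.

32.85 hours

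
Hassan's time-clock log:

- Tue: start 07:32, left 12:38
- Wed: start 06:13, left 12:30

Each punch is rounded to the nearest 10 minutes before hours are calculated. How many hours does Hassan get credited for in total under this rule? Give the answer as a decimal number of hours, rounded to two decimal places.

11.50 hours

Tue: in 07:32→07:30, out 12:38→12:40; 5 h 10 min
Wed: in 06:13→06:10, out 12:30→12:30; 6 h 20 min
Total credited: 11 h 30 min.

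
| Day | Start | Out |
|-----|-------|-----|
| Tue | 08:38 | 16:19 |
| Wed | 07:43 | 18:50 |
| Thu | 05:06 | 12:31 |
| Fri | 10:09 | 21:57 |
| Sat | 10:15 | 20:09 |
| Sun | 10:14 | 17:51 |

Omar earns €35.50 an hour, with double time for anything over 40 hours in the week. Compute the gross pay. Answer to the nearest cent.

€2522.87

Tue: 08:38–16:19 = 7 h 41 min
Wed: 07:43–18:50 = 11 h 7 min
Thu: 05:06–12:31 = 7 h 25 min
Fri: 10:09–21:57 = 11 h 48 min
Sat: 10:15–20:09 = 9 h 54 min
Sun: 10:14–17:51 = 7 h 37 min
Total worked: 55 h 32 min = 3332 min.
Regular 40 h 0 min = 2400 min at €35.50/h; overtime 15 h 32 min = 932 min at €71.00/h.
Pay = (2400 × €35.50 + 932 × €71.00) ÷ 60 = €2522.87.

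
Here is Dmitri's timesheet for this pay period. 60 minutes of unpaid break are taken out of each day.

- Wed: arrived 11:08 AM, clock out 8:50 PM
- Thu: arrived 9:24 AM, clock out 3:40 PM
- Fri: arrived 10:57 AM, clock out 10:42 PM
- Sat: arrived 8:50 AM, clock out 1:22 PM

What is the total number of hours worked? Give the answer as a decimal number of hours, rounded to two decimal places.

28.25 hours

Wed: 11:08 AM–8:50 PM = 9 h 42 min; less 60 min break → 8 h 42 min
Thu: 9:24 AM–3:40 PM = 6 h 16 min; less 60 min break → 5 h 16 min
Fri: 10:57 AM–10:42 PM = 11 h 45 min; less 60 min break → 10 h 45 min
Sat: 8:50 AM–1:22 PM = 4 h 32 min; less 60 min break → 3 h 32 min
Total: 8 h 42 min + 5 h 16 min + 10 h 45 min + 3 h 32 min = 28 h 15 min.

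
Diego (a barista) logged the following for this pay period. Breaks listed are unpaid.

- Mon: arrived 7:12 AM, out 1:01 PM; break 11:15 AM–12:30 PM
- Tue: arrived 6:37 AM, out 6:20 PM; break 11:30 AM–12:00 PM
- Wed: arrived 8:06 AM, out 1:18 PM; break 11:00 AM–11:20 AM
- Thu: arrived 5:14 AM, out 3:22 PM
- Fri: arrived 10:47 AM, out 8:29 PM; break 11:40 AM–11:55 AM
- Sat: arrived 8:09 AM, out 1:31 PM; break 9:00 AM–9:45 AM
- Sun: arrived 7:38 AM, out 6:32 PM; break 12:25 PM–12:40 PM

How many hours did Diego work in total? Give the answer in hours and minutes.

Mon: 7:12 AM–1:01 PM = 5 h 49 min; less 75 min break → 4 h 34 min
Tue: 6:37 AM–6:20 PM = 11 h 43 min; less 30 min break → 11 h 13 min
Wed: 8:06 AM–1:18 PM = 5 h 12 min; less 20 min break → 4 h 52 min
Thu: 5:14 AM–3:22 PM = 10 h 8 min
Fri: 10:47 AM–8:29 PM = 9 h 42 min; less 15 min break → 9 h 27 min
Sat: 8:09 AM–1:31 PM = 5 h 22 min; less 45 min break → 4 h 37 min
Sun: 7:38 AM–6:32 PM = 10 h 54 min; less 15 min break → 10 h 39 min
Total: 4 h 34 min + 11 h 13 min + 4 h 52 min + 10 h 8 min + 9 h 27 min + 4 h 37 min + 10 h 39 min = 55 h 30 min.

55 h 30 min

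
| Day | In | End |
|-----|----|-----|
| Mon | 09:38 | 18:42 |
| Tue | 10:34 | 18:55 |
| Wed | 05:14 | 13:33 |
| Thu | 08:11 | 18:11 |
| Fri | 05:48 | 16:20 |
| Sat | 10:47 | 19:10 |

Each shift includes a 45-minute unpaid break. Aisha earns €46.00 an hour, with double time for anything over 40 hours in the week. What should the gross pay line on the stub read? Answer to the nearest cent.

Mon: 09:38–18:42 = 9 h 4 min; less 45 min break → 8 h 19 min
Tue: 10:34–18:55 = 8 h 21 min; less 45 min break → 7 h 36 min
Wed: 05:14–13:33 = 8 h 19 min; less 45 min break → 7 h 34 min
Thu: 08:11–18:11 = 10 h 0 min; less 45 min break → 9 h 15 min
Fri: 05:48–16:20 = 10 h 32 min; less 45 min break → 9 h 47 min
Sat: 10:47–19:10 = 8 h 23 min; less 45 min break → 7 h 38 min
Total worked: 50 h 9 min = 3009 min.
Regular 40 h 0 min = 2400 min at €46.00/h; overtime 10 h 9 min = 609 min at €92.00/h.
Pay = (2400 × €46.00 + 609 × €92.00) ÷ 60 = €2773.80.

€2773.80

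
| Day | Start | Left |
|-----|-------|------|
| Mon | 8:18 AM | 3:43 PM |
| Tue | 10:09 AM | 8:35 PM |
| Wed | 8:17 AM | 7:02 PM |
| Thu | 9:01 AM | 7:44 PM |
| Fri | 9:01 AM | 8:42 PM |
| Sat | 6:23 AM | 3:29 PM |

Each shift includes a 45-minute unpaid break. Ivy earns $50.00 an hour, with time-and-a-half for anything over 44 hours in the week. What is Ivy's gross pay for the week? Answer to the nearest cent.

Mon: 8:18 AM–3:43 PM = 7 h 25 min; less 45 min break → 6 h 40 min
Tue: 10:09 AM–8:35 PM = 10 h 26 min; less 45 min break → 9 h 41 min
Wed: 8:17 AM–7:02 PM = 10 h 45 min; less 45 min break → 10 h 0 min
Thu: 9:01 AM–7:44 PM = 10 h 43 min; less 45 min break → 9 h 58 min
Fri: 9:01 AM–8:42 PM = 11 h 41 min; less 45 min break → 10 h 56 min
Sat: 6:23 AM–3:29 PM = 9 h 6 min; less 45 min break → 8 h 21 min
Total worked: 55 h 36 min = 3336 min.
Regular 44 h 0 min = 2640 min at $50.00/h; overtime 11 h 36 min = 696 min at $75.00/h.
Pay = (2640 × $50.00 + 696 × $75.00) ÷ 60 = $3070.00.

$3070.00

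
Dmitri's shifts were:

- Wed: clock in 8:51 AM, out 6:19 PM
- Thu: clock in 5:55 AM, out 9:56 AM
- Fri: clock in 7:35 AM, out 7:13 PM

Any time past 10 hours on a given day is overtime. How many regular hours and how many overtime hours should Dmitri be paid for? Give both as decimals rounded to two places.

Regular 23.48 hours, overtime 1.63 hours

Wed: 8:51 AM–6:19 PM = 9 h 28 min
Thu: 5:55 AM–9:56 AM = 4 h 1 min
Fri: 7:35 AM–7:13 PM = 11 h 38 min
Wed reg 9 h 28 min / OT 0 h 0 min; Thu reg 4 h 1 min / OT 0 h 0 min; Fri reg 10 h 0 min / OT 1 h 38 min.
Totals: regular 23 h 29 min, overtime 1 h 38 min.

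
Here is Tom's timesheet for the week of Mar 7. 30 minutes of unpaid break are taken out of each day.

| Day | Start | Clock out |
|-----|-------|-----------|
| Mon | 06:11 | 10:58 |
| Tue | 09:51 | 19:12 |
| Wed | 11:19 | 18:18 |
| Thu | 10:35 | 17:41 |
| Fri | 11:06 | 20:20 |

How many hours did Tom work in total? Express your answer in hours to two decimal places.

34.95 hours

Mon: 06:11–10:58 = 4 h 47 min; less 30 min break → 4 h 17 min
Tue: 09:51–19:12 = 9 h 21 min; less 30 min break → 8 h 51 min
Wed: 11:19–18:18 = 6 h 59 min; less 30 min break → 6 h 29 min
Thu: 10:35–17:41 = 7 h 6 min; less 30 min break → 6 h 36 min
Fri: 11:06–20:20 = 9 h 14 min; less 30 min break → 8 h 44 min
Total: 4 h 17 min + 8 h 51 min + 6 h 29 min + 6 h 36 min + 8 h 44 min = 34 h 57 min.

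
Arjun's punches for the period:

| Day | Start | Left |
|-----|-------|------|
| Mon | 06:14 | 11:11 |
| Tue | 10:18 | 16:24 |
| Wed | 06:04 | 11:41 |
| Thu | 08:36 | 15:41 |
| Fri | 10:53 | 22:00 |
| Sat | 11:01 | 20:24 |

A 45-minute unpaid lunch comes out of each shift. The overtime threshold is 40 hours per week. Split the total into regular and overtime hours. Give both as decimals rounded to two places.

Regular 39.75 hours, overtime 0.00 hours

Mon: 06:14–11:11 = 4 h 57 min; less 45 min break → 4 h 12 min
Tue: 10:18–16:24 = 6 h 6 min; less 45 min break → 5 h 21 min
Wed: 06:04–11:41 = 5 h 37 min; less 45 min break → 4 h 52 min
Thu: 08:36–15:41 = 7 h 5 min; less 45 min break → 6 h 20 min
Fri: 10:53–22:00 = 11 h 7 min; less 45 min break → 10 h 22 min
Sat: 11:01–20:24 = 9 h 23 min; less 45 min break → 8 h 38 min
Total worked: 39 h 45 min = 39.75 h.
Threshold 40 h → overtime 0 h 0 min, regular 39 h 45 min.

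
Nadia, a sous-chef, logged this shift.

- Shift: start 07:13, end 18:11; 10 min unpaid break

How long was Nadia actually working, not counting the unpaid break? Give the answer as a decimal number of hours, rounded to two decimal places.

Shift: 07:13–18:11 = 10 h 58 min; less 10 min break → 10 h 48 min

10.80 hours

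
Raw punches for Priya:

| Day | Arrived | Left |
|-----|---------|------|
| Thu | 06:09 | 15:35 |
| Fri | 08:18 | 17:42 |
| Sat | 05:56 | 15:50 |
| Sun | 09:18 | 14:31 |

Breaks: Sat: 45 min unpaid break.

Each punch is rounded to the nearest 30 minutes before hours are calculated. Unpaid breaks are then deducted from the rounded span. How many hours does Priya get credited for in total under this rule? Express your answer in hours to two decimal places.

Thu: in 06:09→06:00, out 15:35→15:30; 9 h 30 min
Fri: in 08:18→08:30, out 17:42→17:30; 9 h 0 min
Sat: in 05:56→06:00, out 15:50→16:00; 10 h 0 min − 45 min = 9 h 15 min
Sun: in 09:18→09:30, out 14:31→14:30; 5 h 0 min
Total credited: 32 h 45 min.

32.75 hours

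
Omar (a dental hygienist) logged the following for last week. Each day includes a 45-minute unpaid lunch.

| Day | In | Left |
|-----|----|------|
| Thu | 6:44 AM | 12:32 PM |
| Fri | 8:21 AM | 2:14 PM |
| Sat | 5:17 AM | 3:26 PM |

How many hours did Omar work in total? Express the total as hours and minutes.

Thu: 6:44 AM–12:32 PM = 5 h 48 min; less 45 min break → 5 h 3 min
Fri: 8:21 AM–2:14 PM = 5 h 53 min; less 45 min break → 5 h 8 min
Sat: 5:17 AM–3:26 PM = 10 h 9 min; less 45 min break → 9 h 24 min
Total: 5 h 3 min + 5 h 8 min + 9 h 24 min = 19 h 35 min.

19 h 35 min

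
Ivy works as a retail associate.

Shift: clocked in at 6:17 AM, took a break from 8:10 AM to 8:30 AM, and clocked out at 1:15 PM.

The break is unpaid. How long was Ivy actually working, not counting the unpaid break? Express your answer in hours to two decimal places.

Shift: 6:17 AM–1:15 PM = 6 h 58 min; less 20 min break → 6 h 38 min

6.63 hours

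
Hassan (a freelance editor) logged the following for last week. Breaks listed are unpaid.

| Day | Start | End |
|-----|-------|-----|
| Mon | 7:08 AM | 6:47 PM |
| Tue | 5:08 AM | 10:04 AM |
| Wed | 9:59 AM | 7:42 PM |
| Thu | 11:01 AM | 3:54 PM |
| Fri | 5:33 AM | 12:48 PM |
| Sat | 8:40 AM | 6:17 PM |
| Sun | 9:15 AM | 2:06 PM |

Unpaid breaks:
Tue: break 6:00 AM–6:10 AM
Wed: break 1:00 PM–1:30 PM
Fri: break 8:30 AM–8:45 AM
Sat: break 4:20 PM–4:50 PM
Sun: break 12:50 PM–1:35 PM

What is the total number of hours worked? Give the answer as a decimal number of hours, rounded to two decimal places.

Mon: 7:08 AM–6:47 PM = 11 h 39 min
Tue: 5:08 AM–10:04 AM = 4 h 56 min; less 10 min break → 4 h 46 min
Wed: 9:59 AM–7:42 PM = 9 h 43 min; less 30 min break → 9 h 13 min
Thu: 11:01 AM–3:54 PM = 4 h 53 min
Fri: 5:33 AM–12:48 PM = 7 h 15 min; less 15 min break → 7 h 0 min
Sat: 8:40 AM–6:17 PM = 9 h 37 min; less 30 min break → 9 h 7 min
Sun: 9:15 AM–2:06 PM = 4 h 51 min; less 45 min break → 4 h 6 min
Total: 11 h 39 min + 4 h 46 min + 9 h 13 min + 4 h 53 min + 7 h 0 min + 9 h 7 min + 4 h 6 min = 50 h 44 min.

50.73 hours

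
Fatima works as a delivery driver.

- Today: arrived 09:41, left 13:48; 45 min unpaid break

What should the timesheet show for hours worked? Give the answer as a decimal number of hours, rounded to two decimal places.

Today: 09:41–13:48 = 4 h 7 min; less 45 min break → 3 h 22 min

3.37 hours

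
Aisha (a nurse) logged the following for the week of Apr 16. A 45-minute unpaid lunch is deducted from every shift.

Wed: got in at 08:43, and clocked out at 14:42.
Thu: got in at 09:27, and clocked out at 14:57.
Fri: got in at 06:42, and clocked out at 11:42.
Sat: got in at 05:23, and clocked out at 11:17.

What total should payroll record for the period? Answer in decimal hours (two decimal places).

Wed: 08:43–14:42 = 5 h 59 min; less 45 min break → 5 h 14 min
Thu: 09:27–14:57 = 5 h 30 min; less 45 min break → 4 h 45 min
Fri: 06:42–11:42 = 5 h 0 min; less 45 min break → 4 h 15 min
Sat: 05:23–11:17 = 5 h 54 min; less 45 min break → 5 h 9 min
Total: 5 h 14 min + 4 h 45 min + 4 h 15 min + 5 h 9 min = 19 h 23 min.

19.38 hours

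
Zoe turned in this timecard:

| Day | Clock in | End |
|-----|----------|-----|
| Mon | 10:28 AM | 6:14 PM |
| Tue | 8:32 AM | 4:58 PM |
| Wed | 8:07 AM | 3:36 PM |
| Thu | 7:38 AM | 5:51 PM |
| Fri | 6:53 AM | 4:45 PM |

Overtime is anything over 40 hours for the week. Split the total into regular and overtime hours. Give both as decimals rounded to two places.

Regular 40.00 hours, overtime 3.77 hours

Mon: 10:28 AM–6:14 PM = 7 h 46 min
Tue: 8:32 AM–4:58 PM = 8 h 26 min
Wed: 8:07 AM–3:36 PM = 7 h 29 min
Thu: 7:38 AM–5:51 PM = 10 h 13 min
Fri: 6:53 AM–4:45 PM = 9 h 52 min
Total worked: 43 h 46 min = 43.77 h.
Threshold 40 h → overtime 3 h 46 min, regular 40 h 0 min.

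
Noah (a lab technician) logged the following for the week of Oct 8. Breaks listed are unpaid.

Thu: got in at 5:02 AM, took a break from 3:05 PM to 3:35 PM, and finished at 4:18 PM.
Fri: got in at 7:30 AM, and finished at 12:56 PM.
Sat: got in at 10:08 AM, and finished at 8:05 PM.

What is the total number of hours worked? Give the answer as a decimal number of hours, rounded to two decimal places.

26.15 hours

Thu: 5:02 AM–4:18 PM = 11 h 16 min; less 30 min break → 10 h 46 min
Fri: 7:30 AM–12:56 PM = 5 h 26 min
Sat: 10:08 AM–8:05 PM = 9 h 57 min
Total: 10 h 46 min + 5 h 26 min + 9 h 57 min = 26 h 9 min.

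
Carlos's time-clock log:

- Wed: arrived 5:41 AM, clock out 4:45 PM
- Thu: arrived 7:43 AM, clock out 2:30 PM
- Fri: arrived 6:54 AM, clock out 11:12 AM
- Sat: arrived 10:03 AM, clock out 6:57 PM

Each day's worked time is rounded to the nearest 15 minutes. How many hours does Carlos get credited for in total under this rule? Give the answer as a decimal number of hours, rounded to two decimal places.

31.00 hours

Wed: 5:41 AM–4:45 PM = 11 h 4 min → rounds to 11 h 0 min
Thu: 7:43 AM–2:30 PM = 6 h 47 min → rounds to 6 h 45 min
Fri: 6:54 AM–11:12 AM = 4 h 18 min → rounds to 4 h 15 min
Sat: 10:03 AM–6:57 PM = 8 h 54 min → rounds to 9 h 0 min
Total credited: 31 h 0 min.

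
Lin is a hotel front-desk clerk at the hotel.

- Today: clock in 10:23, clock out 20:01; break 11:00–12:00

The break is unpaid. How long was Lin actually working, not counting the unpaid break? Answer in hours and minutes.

Today: 10:23–20:01 = 9 h 38 min; less 60 min break → 8 h 38 min

8 h 38 min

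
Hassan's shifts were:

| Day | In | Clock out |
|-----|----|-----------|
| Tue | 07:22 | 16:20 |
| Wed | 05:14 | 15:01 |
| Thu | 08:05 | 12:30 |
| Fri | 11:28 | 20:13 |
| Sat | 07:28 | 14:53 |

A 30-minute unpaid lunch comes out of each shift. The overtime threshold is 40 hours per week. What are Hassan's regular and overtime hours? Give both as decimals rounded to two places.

Regular 36.83 hours, overtime 0.00 hours

Tue: 07:22–16:20 = 8 h 58 min; less 30 min break → 8 h 28 min
Wed: 05:14–15:01 = 9 h 47 min; less 30 min break → 9 h 17 min
Thu: 08:05–12:30 = 4 h 25 min; less 30 min break → 3 h 55 min
Fri: 11:28–20:13 = 8 h 45 min; less 30 min break → 8 h 15 min
Sat: 07:28–14:53 = 7 h 25 min; less 30 min break → 6 h 55 min
Total worked: 36 h 50 min = 36.83 h.
Threshold 40 h → overtime 0 h 0 min, regular 36 h 50 min.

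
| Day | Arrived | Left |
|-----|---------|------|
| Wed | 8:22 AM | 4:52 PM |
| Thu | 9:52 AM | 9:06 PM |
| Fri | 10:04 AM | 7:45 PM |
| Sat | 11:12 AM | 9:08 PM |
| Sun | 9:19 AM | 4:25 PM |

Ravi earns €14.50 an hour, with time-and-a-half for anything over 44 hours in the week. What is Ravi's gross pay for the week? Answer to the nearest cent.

€691.29

Wed: 8:22 AM–4:52 PM = 8 h 30 min
Thu: 9:52 AM–9:06 PM = 11 h 14 min
Fri: 10:04 AM–7:45 PM = 9 h 41 min
Sat: 11:12 AM–9:08 PM = 9 h 56 min
Sun: 9:19 AM–4:25 PM = 7 h 6 min
Total worked: 46 h 27 min = 2787 min.
Regular 44 h 0 min = 2640 min at €14.50/h; overtime 2 h 27 min = 147 min at €21.75/h.
Pay = (2640 × €14.50 + 147 × €21.75) ÷ 60 = €691.29.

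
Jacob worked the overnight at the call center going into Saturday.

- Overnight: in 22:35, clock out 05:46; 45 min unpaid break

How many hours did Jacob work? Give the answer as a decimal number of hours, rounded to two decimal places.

Overnight: 22:35 → midnight = 1 h 25 min; midnight → 05:46 = 5 h 46 min; span 7 h 11 min; less 45 min break → 6 h 26 min

6.43 hours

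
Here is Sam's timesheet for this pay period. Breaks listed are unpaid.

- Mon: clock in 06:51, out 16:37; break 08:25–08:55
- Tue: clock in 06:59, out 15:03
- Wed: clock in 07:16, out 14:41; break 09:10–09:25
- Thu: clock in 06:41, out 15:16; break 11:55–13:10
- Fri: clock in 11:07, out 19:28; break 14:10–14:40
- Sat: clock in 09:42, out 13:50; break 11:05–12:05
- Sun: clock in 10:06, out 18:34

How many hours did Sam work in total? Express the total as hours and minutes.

Mon: 06:51–16:37 = 9 h 46 min; less 30 min break → 9 h 16 min
Tue: 06:59–15:03 = 8 h 4 min
Wed: 07:16–14:41 = 7 h 25 min; less 15 min break → 7 h 10 min
Thu: 06:41–15:16 = 8 h 35 min; less 75 min break → 7 h 20 min
Fri: 11:07–19:28 = 8 h 21 min; less 30 min break → 7 h 51 min
Sat: 09:42–13:50 = 4 h 8 min; less 60 min break → 3 h 8 min
Sun: 10:06–18:34 = 8 h 28 min
Total: 9 h 16 min + 8 h 4 min + 7 h 10 min + 7 h 20 min + 7 h 51 min + 3 h 8 min + 8 h 28 min = 51 h 17 min.

51 h 17 min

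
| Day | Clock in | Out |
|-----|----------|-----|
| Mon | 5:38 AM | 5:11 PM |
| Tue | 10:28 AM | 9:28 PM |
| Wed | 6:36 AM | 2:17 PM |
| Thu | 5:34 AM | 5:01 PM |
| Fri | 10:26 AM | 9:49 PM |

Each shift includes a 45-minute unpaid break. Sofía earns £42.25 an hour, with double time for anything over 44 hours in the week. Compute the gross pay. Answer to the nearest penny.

Mon: 5:38 AM–5:11 PM = 11 h 33 min; less 45 min break → 10 h 48 min
Tue: 10:28 AM–9:28 PM = 11 h 0 min; less 45 min break → 10 h 15 min
Wed: 6:36 AM–2:17 PM = 7 h 41 min; less 45 min break → 6 h 56 min
Thu: 5:34 AM–5:01 PM = 11 h 27 min; less 45 min break → 10 h 42 min
Fri: 10:26 AM–9:49 PM = 11 h 23 min; less 45 min break → 10 h 38 min
Total worked: 49 h 19 min = 2959 min.
Regular 44 h 0 min = 2640 min at £42.25/h; overtime 5 h 19 min = 319 min at £84.50/h.
Pay = (2640 × £42.25 + 319 × £84.50) ÷ 60 = £2308.26.

£2308.26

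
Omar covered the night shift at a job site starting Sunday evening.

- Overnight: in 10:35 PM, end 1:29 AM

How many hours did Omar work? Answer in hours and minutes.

2 h 54 min

Overnight: 10:35 PM → midnight = 1 h 25 min; midnight → 1:29 AM = 1 h 29 min; span 2 h 54 min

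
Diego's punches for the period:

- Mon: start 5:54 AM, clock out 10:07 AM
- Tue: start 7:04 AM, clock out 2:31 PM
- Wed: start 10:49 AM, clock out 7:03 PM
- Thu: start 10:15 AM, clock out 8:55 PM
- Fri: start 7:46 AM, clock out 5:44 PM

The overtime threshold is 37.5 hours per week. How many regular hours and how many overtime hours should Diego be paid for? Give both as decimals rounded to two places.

Regular 37.50 hours, overtime 3.03 hours

Mon: 5:54 AM–10:07 AM = 4 h 13 min
Tue: 7:04 AM–2:31 PM = 7 h 27 min
Wed: 10:49 AM–7:03 PM = 8 h 14 min
Thu: 10:15 AM–8:55 PM = 10 h 40 min
Fri: 7:46 AM–5:44 PM = 9 h 58 min
Total worked: 40 h 32 min = 40.53 h.
Threshold 37.5 h → overtime 3 h 2 min, regular 37 h 30 min.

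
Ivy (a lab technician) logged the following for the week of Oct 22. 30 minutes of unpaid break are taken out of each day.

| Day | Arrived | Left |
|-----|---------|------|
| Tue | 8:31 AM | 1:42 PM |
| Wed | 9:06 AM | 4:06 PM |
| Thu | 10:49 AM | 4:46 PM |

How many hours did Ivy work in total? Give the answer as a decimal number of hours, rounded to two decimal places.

16.63 hours

Tue: 8:31 AM–1:42 PM = 5 h 11 min; less 30 min break → 4 h 41 min
Wed: 9:06 AM–4:06 PM = 7 h 0 min; less 30 min break → 6 h 30 min
Thu: 10:49 AM–4:46 PM = 5 h 57 min; less 30 min break → 5 h 27 min
Total: 4 h 41 min + 6 h 30 min + 5 h 27 min = 16 h 38 min.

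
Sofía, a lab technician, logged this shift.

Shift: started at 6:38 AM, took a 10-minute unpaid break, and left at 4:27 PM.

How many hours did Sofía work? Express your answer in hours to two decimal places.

9.65 hours

Shift: 6:38 AM–4:27 PM = 9 h 49 min; less 10 min break → 9 h 39 min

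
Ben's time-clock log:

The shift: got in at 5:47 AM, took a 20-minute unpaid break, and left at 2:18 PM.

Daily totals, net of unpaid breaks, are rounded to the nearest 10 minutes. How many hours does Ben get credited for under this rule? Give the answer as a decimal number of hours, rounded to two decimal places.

8.17 hours

The shift: 5:47 AM–2:18 PM = 8 h 31 min − 20 min = 8 h 11 min → rounds to 8 h 10 min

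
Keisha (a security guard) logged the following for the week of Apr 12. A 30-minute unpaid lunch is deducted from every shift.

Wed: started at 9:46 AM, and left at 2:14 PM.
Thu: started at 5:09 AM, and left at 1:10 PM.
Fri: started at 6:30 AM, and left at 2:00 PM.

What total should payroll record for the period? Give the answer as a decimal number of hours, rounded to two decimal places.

18.48 hours

Wed: 9:46 AM–2:14 PM = 4 h 28 min; less 30 min break → 3 h 58 min
Thu: 5:09 AM–1:10 PM = 8 h 1 min; less 30 min break → 7 h 31 min
Fri: 6:30 AM–2:00 PM = 7 h 30 min; less 30 min break → 7 h 0 min
Total: 3 h 58 min + 7 h 31 min + 7 h 0 min = 18 h 29 min.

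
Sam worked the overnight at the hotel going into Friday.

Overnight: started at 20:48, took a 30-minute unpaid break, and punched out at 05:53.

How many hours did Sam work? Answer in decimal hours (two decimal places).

8.58 hours

Overnight: 20:48 → midnight = 3 h 12 min; midnight → 05:53 = 5 h 53 min; span 9 h 5 min; less 30 min break → 8 h 35 min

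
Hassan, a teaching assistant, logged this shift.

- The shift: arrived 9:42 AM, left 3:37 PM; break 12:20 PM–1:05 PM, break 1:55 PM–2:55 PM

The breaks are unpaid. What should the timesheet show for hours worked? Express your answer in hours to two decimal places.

4.17 hours

The shift: 9:42 AM–3:37 PM = 5 h 55 min; less 105 min break → 4 h 10 min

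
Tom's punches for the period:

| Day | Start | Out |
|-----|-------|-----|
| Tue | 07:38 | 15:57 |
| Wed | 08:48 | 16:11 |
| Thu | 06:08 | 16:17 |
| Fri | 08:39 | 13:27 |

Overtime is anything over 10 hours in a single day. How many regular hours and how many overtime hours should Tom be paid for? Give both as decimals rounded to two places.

Tue: 07:38–15:57 = 8 h 19 min
Wed: 08:48–16:11 = 7 h 23 min
Thu: 06:08–16:17 = 10 h 9 min
Fri: 08:39–13:27 = 4 h 48 min
Tue reg 8 h 19 min / OT 0 h 0 min; Wed reg 7 h 23 min / OT 0 h 0 min; Thu reg 10 h 0 min / OT 0 h 9 min; Fri reg 4 h 48 min / OT 0 h 0 min.
Totals: regular 30 h 30 min, overtime 0 h 9 min.

Regular 30.50 hours, overtime 0.15 hours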